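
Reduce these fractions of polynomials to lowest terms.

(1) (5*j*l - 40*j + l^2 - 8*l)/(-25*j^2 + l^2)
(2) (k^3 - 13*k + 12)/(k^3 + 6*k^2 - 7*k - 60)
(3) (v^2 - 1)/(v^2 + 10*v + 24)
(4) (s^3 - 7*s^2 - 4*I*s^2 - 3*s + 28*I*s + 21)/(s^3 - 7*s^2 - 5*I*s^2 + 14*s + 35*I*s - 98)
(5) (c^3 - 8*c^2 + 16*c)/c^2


(1) = (8 - l)/(5*j - l)
(2) = (k - 1)/(k + 5)
(3) = (v^2 - 1)/(v^2 + 10*v + 24)
(4) = (s^2 - 4*I*s - 3)/(s^2 - 5*I*s + 14)
(5) = (c^2 - 8*c + 16)/c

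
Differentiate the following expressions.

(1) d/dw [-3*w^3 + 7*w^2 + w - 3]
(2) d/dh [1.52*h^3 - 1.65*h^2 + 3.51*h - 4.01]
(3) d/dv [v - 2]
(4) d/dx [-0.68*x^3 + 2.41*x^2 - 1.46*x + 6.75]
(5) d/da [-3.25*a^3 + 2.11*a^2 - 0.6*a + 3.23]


(1) = -9*w^2 + 14*w + 1
(2) = 4.56*h^2 - 3.3*h + 3.51
(3) = 1
(4) = -2.04*x^2 + 4.82*x - 1.46
(5) = -9.75*a^2 + 4.22*a - 0.6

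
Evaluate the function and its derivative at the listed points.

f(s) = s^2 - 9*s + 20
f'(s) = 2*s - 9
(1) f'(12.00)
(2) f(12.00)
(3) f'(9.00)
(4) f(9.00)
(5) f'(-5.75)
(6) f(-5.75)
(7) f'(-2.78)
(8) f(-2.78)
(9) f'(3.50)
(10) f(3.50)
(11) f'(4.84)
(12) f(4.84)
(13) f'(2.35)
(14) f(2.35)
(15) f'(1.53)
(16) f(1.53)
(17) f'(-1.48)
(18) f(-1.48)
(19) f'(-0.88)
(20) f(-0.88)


(1) = 15.00
(2) = 56.00
(3) = 9.00
(4) = 20.00
(5) = -20.50
(6) = 104.81
(7) = -14.56
(8) = 52.75
(9) = -2.00
(10) = 0.75
(11) = 0.68
(12) = -0.13
(13) = -4.30
(14) = 4.37
(15) = -5.94
(16) = 8.57
(17) = -11.96
(18) = 35.51
(19) = -10.76
(20) = 28.69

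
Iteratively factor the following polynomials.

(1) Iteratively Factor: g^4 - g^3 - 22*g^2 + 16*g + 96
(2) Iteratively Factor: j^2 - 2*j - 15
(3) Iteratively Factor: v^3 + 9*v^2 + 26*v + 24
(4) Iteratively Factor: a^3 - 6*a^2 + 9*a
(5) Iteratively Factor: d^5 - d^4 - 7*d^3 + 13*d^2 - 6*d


(1) = (g + 4)*(g^3 - 5*g^2 - 2*g + 24) = (g - 3)*(g + 4)*(g^2 - 2*g - 8) = (g - 3)*(g + 2)*(g + 4)*(g - 4)
(2) = (j - 5)*(j + 3)
(3) = (v + 4)*(v^2 + 5*v + 6) = (v + 2)*(v + 4)*(v + 3)
(4) = (a)*(a^2 - 6*a + 9) = a*(a - 3)*(a - 3)
(5) = (d)*(d^4 - d^3 - 7*d^2 + 13*d - 6) = d*(d - 1)*(d^3 - 7*d + 6) = d*(d - 1)*(d + 3)*(d^2 - 3*d + 2) = d*(d - 1)^2*(d + 3)*(d - 2)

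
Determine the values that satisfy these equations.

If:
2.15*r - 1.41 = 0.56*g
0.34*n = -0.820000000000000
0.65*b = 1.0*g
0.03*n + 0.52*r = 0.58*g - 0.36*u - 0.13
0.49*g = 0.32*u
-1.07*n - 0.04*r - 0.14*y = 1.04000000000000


Then:
b = -5.75
g = -3.74
n = -2.41
r = -0.32
u = -5.72
y = 11.09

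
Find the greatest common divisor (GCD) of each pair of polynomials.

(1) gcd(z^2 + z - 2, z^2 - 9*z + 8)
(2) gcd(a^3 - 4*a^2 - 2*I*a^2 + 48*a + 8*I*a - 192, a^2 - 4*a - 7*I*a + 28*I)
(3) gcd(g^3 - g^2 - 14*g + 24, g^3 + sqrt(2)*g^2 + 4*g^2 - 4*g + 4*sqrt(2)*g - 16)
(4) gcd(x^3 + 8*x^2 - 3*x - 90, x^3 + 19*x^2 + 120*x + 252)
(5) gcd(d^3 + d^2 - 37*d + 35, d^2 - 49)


(1) = z - 1
(2) = a - 4
(3) = gcd((g - 3)*(g - 2)*(g + 4), (g + 4)*(g - sqrt(2))*(g + 2*sqrt(2))) = g + 4
(4) = gcd((x - 3)*(x + 5)*(x + 6), (x + 6)^2*(x + 7)) = x + 6
(5) = d + 7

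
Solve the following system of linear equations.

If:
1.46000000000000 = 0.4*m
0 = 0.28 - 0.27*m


Then:
No Solution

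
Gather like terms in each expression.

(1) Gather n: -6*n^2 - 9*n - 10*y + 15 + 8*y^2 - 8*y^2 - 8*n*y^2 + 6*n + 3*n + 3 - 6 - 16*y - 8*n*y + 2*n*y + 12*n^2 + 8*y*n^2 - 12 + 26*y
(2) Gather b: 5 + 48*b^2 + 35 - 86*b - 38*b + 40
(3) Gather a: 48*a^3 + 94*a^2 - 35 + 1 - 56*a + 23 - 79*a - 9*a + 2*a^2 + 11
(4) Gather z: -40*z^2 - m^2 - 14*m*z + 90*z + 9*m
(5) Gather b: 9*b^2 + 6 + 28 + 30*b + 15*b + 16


(1) = n^2*(8*y + 6) + n*(-8*y^2 - 6*y)
(2) = 48*b^2 - 124*b + 80
(3) = 48*a^3 + 96*a^2 - 144*a
(4) = -m^2 + 9*m - 40*z^2 + z*(90 - 14*m)
(5) = 9*b^2 + 45*b + 50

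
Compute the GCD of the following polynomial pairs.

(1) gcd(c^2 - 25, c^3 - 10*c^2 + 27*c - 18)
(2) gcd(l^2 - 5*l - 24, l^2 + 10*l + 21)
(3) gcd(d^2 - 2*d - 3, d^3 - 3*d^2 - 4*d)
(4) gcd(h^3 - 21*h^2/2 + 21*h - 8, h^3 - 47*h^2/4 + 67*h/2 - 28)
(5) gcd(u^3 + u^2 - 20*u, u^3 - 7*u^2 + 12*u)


(1) = gcd((c - 5)*(c + 5), (c - 6)*(c - 3)*(c - 1)) = 1
(2) = l + 3
(3) = gcd((d - 3)*(d + 1), d*(d - 4)*(d + 1)) = d + 1
(4) = h^2 - 10*h + 16
(5) = gcd(u*(u - 4)*(u + 5), u*(u - 4)*(u - 3)) = u^2 - 4*u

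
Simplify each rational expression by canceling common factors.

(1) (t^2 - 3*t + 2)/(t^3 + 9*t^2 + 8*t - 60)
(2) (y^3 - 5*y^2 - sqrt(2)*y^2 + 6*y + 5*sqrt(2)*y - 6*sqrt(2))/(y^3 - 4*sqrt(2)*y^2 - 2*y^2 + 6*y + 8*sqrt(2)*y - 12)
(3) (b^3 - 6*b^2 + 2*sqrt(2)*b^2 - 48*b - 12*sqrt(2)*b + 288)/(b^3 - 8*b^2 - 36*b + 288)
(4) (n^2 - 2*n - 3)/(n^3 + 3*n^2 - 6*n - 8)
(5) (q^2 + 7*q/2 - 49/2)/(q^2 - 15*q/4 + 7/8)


(1) = (t - 1)/(t^2 + 11*t + 30)
(2) = (y - 3)/(y - 3*sqrt(2))
(3) = (b^2 + 2*sqrt(2)*b - 48)/(b^2 - 2*b - 48)
(4) = (n - 3)/(n^2 + 2*n - 8)
(5) = (4*q + 28)/(4*q - 1)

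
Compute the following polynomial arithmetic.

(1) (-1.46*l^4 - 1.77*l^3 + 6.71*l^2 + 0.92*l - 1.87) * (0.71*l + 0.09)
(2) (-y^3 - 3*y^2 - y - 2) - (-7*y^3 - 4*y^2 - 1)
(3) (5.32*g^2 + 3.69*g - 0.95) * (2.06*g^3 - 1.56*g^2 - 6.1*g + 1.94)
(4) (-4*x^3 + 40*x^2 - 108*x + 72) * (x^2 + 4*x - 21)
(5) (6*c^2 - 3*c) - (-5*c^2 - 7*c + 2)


(1) = -1.0366*l^5 - 1.3881*l^4 + 4.6048*l^3 + 1.2571*l^2 - 1.2449*l - 0.1683
(2) = 6*y^3 + y^2 - y - 1
(3) = 10.9592*g^5 - 0.6978*g^4 - 40.1654*g^3 - 10.7062*g^2 + 12.9536*g - 1.843
(4) = -4*x^5 + 24*x^4 + 136*x^3 - 1200*x^2 + 2556*x - 1512
(5) = 11*c^2 + 4*c - 2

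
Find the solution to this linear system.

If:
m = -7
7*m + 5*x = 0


Then:
m = -7
x = 49/5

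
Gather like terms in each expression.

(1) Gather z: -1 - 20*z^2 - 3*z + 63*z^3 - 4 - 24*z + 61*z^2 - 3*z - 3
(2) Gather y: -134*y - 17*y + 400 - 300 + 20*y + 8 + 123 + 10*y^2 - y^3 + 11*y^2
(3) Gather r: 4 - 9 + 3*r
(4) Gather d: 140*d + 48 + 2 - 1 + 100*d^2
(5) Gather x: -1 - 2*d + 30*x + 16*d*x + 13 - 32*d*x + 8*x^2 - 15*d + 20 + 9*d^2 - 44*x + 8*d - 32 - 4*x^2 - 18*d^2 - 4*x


(1) = 63*z^3 + 41*z^2 - 30*z - 8
(2) = -y^3 + 21*y^2 - 131*y + 231
(3) = 3*r - 5
(4) = 100*d^2 + 140*d + 49
(5) = -9*d^2 - 9*d + 4*x^2 + x*(-16*d - 18)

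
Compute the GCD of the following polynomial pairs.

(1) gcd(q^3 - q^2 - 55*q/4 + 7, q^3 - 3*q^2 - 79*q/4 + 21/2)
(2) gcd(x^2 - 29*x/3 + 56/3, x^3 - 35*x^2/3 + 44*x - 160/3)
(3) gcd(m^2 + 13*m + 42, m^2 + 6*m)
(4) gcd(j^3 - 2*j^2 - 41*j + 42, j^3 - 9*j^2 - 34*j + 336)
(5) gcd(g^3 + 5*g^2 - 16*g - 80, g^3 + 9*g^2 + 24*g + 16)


(1) = q^2 + 3*q - 7/4
(2) = x - 8/3
(3) = m + 6
(4) = gcd((j - 7)*(j - 1)*(j + 6), (j - 8)*(j - 7)*(j + 6)) = j^2 - j - 42
(5) = gcd((g - 4)*(g + 4)*(g + 5), (g + 1)*(g + 4)^2) = g + 4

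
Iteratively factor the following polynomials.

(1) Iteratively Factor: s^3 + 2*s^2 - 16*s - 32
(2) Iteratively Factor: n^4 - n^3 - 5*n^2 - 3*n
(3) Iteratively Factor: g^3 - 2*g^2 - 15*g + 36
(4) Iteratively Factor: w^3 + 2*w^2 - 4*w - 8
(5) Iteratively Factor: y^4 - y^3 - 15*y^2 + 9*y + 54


(1) = (s + 2)*(s^2 - 16) = (s + 2)*(s + 4)*(s - 4)
(2) = (n)*(n^3 - n^2 - 5*n - 3) = n*(n - 3)*(n^2 + 2*n + 1) = n*(n - 3)*(n + 1)*(n + 1)
(3) = (g - 3)*(g^2 + g - 12) = (g - 3)^2*(g + 4)
(4) = (w + 2)*(w^2 - 4) = (w + 2)^2*(w - 2)
(5) = (y + 2)*(y^3 - 3*y^2 - 9*y + 27) = (y - 3)*(y + 2)*(y^2 - 9) = (y - 3)*(y + 2)*(y + 3)*(y - 3)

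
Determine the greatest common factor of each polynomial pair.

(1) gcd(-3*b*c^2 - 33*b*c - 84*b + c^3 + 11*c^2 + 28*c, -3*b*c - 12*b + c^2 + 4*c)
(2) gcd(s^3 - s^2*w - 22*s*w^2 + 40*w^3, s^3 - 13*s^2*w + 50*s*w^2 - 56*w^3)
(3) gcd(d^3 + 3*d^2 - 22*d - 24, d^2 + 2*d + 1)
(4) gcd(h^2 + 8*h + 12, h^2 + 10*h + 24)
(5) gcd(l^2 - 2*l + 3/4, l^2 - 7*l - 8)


(1) = 3*b*c + 12*b - c^2 - 4*c
(2) = gcd((s - 4*w)*(s - 2*w)*(s + 5*w), (s - 7*w)*(s - 4*w)*(s - 2*w)) = s^2 - 6*s*w + 8*w^2
(3) = d + 1
(4) = gcd((h + 2)*(h + 6), (h + 4)*(h + 6)) = h + 6
(5) = gcd((l - 3/2)*(l - 1/2), (l - 8)*(l + 1)) = 1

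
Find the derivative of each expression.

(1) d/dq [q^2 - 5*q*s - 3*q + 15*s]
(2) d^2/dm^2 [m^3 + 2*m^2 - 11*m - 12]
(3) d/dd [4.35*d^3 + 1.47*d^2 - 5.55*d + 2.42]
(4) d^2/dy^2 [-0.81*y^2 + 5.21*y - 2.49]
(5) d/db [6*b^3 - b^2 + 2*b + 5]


(1) = 2*q - 5*s - 3
(2) = 6*m + 4
(3) = 13.05*d^2 + 2.94*d - 5.55
(4) = -1.62000000000000
(5) = 18*b^2 - 2*b + 2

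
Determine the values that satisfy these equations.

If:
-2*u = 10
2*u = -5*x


Then:
u = -5
x = 2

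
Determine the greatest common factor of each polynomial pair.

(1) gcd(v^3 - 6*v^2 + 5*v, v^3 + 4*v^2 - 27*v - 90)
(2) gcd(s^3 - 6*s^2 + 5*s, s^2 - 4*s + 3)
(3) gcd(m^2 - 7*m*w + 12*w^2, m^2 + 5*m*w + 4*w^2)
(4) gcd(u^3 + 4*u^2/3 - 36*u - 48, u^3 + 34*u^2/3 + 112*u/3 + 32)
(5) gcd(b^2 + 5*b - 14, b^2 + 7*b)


(1) = gcd(v*(v - 5)*(v - 1), (v - 5)*(v + 3)*(v + 6)) = v - 5
(2) = gcd(s*(s - 5)*(s - 1), (s - 3)*(s - 1)) = s - 1
(3) = gcd((m - 4*w)*(m - 3*w), (m + w)*(m + 4*w)) = 1
(4) = u^2 + 22*u/3 + 8
(5) = gcd((b - 2)*(b + 7), b*(b + 7)) = b + 7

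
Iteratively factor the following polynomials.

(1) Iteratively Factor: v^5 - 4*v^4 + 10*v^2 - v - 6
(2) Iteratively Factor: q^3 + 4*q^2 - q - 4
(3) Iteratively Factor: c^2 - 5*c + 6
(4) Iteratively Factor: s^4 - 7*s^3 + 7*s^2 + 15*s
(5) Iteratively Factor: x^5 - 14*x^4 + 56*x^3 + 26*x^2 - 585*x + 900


(1) = (v + 1)*(v^4 - 5*v^3 + 5*v^2 + 5*v - 6) = (v - 1)*(v + 1)*(v^3 - 4*v^2 + v + 6) = (v - 2)*(v - 1)*(v + 1)*(v^2 - 2*v - 3) = (v - 3)*(v - 2)*(v - 1)*(v + 1)*(v + 1)
(2) = (q + 1)*(q^2 + 3*q - 4) = (q - 1)*(q + 1)*(q + 4)
(3) = (c - 2)*(c - 3)
(4) = (s + 1)*(s^3 - 8*s^2 + 15*s) = (s - 3)*(s + 1)*(s^2 - 5*s) = (s - 5)*(s - 3)*(s + 1)*(s)
(5) = (x - 3)*(x^4 - 11*x^3 + 23*x^2 + 95*x - 300) = (x - 5)*(x - 3)*(x^3 - 6*x^2 - 7*x + 60) = (x - 5)*(x - 3)*(x + 3)*(x^2 - 9*x + 20) = (x - 5)*(x - 4)*(x - 3)*(x + 3)*(x - 5)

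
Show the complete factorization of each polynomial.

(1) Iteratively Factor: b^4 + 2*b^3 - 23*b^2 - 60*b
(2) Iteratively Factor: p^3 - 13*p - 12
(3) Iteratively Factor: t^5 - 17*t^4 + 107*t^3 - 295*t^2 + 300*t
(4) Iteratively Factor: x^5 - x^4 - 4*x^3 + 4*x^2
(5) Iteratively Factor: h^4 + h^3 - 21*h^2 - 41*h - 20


(1) = (b + 4)*(b^3 - 2*b^2 - 15*b) = b*(b + 4)*(b^2 - 2*b - 15) = b*(b + 3)*(b + 4)*(b - 5)
(2) = (p + 3)*(p^2 - 3*p - 4) = (p + 1)*(p + 3)*(p - 4)
(3) = (t - 5)*(t^4 - 12*t^3 + 47*t^2 - 60*t) = (t - 5)*(t - 3)*(t^3 - 9*t^2 + 20*t) = (t - 5)^2*(t - 3)*(t^2 - 4*t) = t*(t - 5)^2*(t - 3)*(t - 4)
(4) = (x - 1)*(x^4 - 4*x^2) = (x - 2)*(x - 1)*(x^3 + 2*x^2) = (x - 2)*(x - 1)*(x + 2)*(x^2) = x*(x - 2)*(x - 1)*(x + 2)*(x)
(5) = (h + 4)*(h^3 - 3*h^2 - 9*h - 5) = (h - 5)*(h + 4)*(h^2 + 2*h + 1) = (h - 5)*(h + 1)*(h + 4)*(h + 1)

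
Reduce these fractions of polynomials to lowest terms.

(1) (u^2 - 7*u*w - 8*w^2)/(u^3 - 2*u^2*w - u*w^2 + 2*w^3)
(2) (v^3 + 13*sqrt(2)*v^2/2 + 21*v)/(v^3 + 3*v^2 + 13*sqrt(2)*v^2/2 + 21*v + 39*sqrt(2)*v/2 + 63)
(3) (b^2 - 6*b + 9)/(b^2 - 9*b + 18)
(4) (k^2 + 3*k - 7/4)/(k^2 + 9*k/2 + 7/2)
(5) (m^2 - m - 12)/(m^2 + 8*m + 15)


(1) = (u - 8*w)/(u^2 - 3*u*w + 2*w^2)
(2) = 4*v/(4*v + 12)
(3) = (b - 3)/(b - 6)
(4) = (2*k - 1)/(2*k + 2)
(5) = (m - 4)/(m + 5)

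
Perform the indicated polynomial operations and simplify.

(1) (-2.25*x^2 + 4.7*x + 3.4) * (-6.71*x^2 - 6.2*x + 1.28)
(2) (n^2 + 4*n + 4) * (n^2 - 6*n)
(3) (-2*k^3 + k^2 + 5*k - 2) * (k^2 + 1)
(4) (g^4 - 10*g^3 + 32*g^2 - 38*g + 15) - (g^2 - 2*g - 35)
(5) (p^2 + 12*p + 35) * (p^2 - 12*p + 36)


(1) = 15.0975*x^4 - 17.587*x^3 - 54.834*x^2 - 15.064*x + 4.352
(2) = n^4 - 2*n^3 - 20*n^2 - 24*n
(3) = -2*k^5 + k^4 + 3*k^3 - k^2 + 5*k - 2
(4) = g^4 - 10*g^3 + 31*g^2 - 36*g + 50
(5) = p^4 - 73*p^2 + 12*p + 1260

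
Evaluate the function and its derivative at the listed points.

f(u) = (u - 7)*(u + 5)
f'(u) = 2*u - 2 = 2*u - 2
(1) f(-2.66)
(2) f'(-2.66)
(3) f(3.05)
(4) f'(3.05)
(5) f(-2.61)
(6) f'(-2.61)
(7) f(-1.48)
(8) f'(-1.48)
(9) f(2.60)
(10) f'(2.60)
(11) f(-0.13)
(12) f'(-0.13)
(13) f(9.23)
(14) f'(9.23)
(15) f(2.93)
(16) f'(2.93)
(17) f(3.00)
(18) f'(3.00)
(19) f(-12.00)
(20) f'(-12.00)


(1) = -22.60
(2) = -7.32
(3) = -31.80
(4) = 4.10
(5) = -22.97
(6) = -7.22
(7) = -29.85
(8) = -4.96
(9) = -33.44
(10) = 3.20
(11) = -34.72
(12) = -2.26
(13) = 31.73
(14) = 16.46
(15) = -32.28
(16) = 3.86
(17) = -32.00
(18) = 4.00
(19) = 133.00
(20) = -26.00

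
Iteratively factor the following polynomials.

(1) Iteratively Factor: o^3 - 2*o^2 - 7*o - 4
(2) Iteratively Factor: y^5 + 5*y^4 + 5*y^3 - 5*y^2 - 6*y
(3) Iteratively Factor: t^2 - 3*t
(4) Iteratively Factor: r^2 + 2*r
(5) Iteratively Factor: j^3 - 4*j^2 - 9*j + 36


(1) = (o + 1)*(o^2 - 3*o - 4) = (o - 4)*(o + 1)*(o + 1)
(2) = (y - 1)*(y^4 + 6*y^3 + 11*y^2 + 6*y) = (y - 1)*(y + 3)*(y^3 + 3*y^2 + 2*y) = (y - 1)*(y + 2)*(y + 3)*(y^2 + y) = (y - 1)*(y + 1)*(y + 2)*(y + 3)*(y)
(3) = (t - 3)*(t)
(4) = (r)*(r + 2)
(5) = (j + 3)*(j^2 - 7*j + 12) = (j - 3)*(j + 3)*(j - 4)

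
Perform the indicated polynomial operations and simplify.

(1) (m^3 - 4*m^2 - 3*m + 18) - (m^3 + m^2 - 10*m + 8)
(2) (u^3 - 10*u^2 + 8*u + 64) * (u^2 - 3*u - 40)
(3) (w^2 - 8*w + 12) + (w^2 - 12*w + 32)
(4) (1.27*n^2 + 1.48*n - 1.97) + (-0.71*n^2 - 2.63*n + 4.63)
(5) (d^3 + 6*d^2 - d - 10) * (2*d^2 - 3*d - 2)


(1) = -5*m^2 + 7*m + 10
(2) = u^5 - 13*u^4 - 2*u^3 + 440*u^2 - 512*u - 2560
(3) = 2*w^2 - 20*w + 44
(4) = 0.56*n^2 - 1.15*n + 2.66
(5) = 2*d^5 + 9*d^4 - 22*d^3 - 29*d^2 + 32*d + 20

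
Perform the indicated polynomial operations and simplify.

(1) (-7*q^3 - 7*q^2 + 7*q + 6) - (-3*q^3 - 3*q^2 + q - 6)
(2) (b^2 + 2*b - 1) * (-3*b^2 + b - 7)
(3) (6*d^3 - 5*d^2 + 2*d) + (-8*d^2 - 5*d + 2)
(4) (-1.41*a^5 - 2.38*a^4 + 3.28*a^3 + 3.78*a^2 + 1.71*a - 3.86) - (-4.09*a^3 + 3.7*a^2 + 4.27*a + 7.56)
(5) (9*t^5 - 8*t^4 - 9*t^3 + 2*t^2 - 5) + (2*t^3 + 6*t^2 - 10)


(1) = -4*q^3 - 4*q^2 + 6*q + 12
(2) = -3*b^4 - 5*b^3 - 2*b^2 - 15*b + 7
(3) = 6*d^3 - 13*d^2 - 3*d + 2
(4) = -1.41*a^5 - 2.38*a^4 + 7.37*a^3 + 0.08*a^2 - 2.56*a - 11.42
(5) = 9*t^5 - 8*t^4 - 7*t^3 + 8*t^2 - 15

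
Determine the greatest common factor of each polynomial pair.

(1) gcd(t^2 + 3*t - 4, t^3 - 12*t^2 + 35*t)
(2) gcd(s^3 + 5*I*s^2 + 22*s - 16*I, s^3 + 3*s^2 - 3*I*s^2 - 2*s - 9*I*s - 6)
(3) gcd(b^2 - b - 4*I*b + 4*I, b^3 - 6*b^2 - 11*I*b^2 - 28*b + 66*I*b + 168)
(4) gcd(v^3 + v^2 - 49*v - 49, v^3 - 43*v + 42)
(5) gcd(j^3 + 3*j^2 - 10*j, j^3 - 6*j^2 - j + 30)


(1) = 1
(2) = gcd((s - 2*I)*(s - I)*(s + 8*I), (s + 3)*(s - 2*I)*(s - I)) = s^2 - 3*I*s - 2
(3) = gcd((b - 1)*(b - 4*I), (b - 6)*(b - 7*I)*(b - 4*I)) = b - 4*I
(4) = gcd((v - 7)*(v + 1)*(v + 7), (v - 6)*(v - 1)*(v + 7)) = v + 7
(5) = gcd(j*(j - 2)*(j + 5), (j - 5)*(j - 3)*(j + 2)) = 1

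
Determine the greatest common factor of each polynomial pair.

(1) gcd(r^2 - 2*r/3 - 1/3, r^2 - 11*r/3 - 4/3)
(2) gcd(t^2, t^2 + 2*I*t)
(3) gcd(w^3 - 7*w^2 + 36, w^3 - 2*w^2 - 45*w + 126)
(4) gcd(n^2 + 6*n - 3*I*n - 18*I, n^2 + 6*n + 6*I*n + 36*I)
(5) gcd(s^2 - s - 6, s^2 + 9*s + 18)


(1) = gcd((r - 1)*(r + 1/3), (r - 4)*(r + 1/3)) = r + 1/3
(2) = gcd(t^2, t*(t + 2*I)) = t
(3) = w^2 - 9*w + 18
(4) = gcd((n + 6)*(n - 3*I), (n + 6)*(n + 6*I)) = n + 6
(5) = gcd((s - 3)*(s + 2), (s + 3)*(s + 6)) = 1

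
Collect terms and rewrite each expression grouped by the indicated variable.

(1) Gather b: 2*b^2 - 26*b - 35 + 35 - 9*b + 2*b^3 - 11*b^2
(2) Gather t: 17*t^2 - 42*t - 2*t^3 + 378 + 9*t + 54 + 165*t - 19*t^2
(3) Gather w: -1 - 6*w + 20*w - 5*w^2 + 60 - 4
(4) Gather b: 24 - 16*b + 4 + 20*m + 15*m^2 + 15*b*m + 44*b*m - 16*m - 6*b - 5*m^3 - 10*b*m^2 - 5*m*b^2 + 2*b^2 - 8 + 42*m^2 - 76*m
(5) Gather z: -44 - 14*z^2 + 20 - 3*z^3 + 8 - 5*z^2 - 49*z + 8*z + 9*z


(1) = 2*b^3 - 9*b^2 - 35*b
(2) = -2*t^3 - 2*t^2 + 132*t + 432
(3) = -5*w^2 + 14*w + 55
(4) = b^2*(2 - 5*m) + b*(-10*m^2 + 59*m - 22) - 5*m^3 + 57*m^2 - 72*m + 20
(5) = -3*z^3 - 19*z^2 - 32*z - 16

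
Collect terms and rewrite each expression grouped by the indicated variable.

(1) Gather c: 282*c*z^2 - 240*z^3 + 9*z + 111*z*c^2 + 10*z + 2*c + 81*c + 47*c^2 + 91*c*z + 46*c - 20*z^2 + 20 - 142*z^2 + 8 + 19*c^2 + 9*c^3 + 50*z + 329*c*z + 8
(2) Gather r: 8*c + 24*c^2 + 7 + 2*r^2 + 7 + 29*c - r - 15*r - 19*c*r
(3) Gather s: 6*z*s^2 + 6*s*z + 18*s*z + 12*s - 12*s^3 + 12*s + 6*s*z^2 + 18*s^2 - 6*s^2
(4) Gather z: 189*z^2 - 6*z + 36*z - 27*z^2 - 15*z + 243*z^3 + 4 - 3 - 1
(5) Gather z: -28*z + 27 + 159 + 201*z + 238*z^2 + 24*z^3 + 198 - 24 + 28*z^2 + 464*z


(1) = 9*c^3 + c^2*(111*z + 66) + c*(282*z^2 + 420*z + 129) - 240*z^3 - 162*z^2 + 69*z + 36
(2) = 24*c^2 + 37*c + 2*r^2 + r*(-19*c - 16) + 14
(3) = -12*s^3 + s^2*(6*z + 12) + s*(6*z^2 + 24*z + 24)
(4) = 243*z^3 + 162*z^2 + 15*z
(5) = 24*z^3 + 266*z^2 + 637*z + 360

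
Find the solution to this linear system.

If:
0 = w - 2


Then:
w = 2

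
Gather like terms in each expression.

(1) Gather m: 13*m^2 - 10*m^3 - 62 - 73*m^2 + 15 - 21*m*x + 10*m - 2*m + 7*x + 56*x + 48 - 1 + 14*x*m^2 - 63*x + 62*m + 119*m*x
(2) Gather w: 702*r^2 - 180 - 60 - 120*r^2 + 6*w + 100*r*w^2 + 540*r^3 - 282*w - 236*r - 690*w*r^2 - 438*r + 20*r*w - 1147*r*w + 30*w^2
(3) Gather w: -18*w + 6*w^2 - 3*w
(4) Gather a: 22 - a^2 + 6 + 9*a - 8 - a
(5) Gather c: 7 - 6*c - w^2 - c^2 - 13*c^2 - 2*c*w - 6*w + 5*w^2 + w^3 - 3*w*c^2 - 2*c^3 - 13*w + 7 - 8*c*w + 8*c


(1) = -10*m^3 + m^2*(14*x - 60) + m*(98*x + 70)
(2) = 540*r^3 + 582*r^2 - 674*r + w^2*(100*r + 30) + w*(-690*r^2 - 1127*r - 276) - 240
(3) = 6*w^2 - 21*w
(4) = -a^2 + 8*a + 20
(5) = -2*c^3 + c^2*(-3*w - 14) + c*(2 - 10*w) + w^3 + 4*w^2 - 19*w + 14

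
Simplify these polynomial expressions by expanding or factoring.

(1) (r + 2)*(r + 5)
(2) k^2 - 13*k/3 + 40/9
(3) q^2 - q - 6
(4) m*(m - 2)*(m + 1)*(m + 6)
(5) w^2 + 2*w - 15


(1) = r^2 + 7*r + 10
(2) = (k - 8/3)*(k - 5/3)
(3) = (q - 3)*(q + 2)
(4) = m^4 + 5*m^3 - 8*m^2 - 12*m
(5) = (w - 3)*(w + 5)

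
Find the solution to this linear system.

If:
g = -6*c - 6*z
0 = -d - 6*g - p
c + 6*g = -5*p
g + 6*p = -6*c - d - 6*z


Then:
c = -72*z/71
d = -216*z/355
g = 6*z/71
p = 36*z/355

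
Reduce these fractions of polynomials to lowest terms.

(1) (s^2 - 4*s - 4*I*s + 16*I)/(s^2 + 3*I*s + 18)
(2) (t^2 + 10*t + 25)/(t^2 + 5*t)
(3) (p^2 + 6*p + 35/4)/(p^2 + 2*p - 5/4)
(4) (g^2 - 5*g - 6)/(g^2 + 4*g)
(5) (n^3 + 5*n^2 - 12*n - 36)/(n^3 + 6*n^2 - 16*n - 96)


(1) = (s^2 + s*(-4 - 4*I) + 16*I)/(s^2 + 3*I*s + 18)
(2) = (t + 5)/t
(3) = (2*p + 7)/(2*p - 1)
(4) = (g^2 - 5*g - 6)/(g^2 + 4*g)
(5) = (n^2 - n - 6)/(n^2 - 16)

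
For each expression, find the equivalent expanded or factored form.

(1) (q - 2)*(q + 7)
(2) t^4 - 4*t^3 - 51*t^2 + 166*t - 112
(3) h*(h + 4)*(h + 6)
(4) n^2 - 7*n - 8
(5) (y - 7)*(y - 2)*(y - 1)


(1) = q^2 + 5*q - 14
(2) = (t - 8)*(t - 2)*(t - 1)*(t + 7)
(3) = h^3 + 10*h^2 + 24*h
(4) = (n - 8)*(n + 1)
(5) = y^3 - 10*y^2 + 23*y - 14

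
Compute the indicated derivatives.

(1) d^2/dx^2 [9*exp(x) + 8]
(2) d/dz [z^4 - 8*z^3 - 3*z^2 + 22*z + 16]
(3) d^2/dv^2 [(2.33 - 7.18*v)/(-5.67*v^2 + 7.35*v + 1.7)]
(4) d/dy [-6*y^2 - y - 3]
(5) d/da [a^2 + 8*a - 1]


(1) = 9*exp(x)
(2) = 4*z^3 - 24*z^2 - 6*z + 22
(3) = ((131.9682 - 244.2636*v)*(-5.67*v^2 + 7.35*v + 1.7) - (7.18*v - 2.33)*(11.34*v - 7.35)*(22.68*v - 14.7))/(-5.67*v^2 + 7.35*v + 1.7)^3
(4) = -12*y - 1
(5) = 2*a + 8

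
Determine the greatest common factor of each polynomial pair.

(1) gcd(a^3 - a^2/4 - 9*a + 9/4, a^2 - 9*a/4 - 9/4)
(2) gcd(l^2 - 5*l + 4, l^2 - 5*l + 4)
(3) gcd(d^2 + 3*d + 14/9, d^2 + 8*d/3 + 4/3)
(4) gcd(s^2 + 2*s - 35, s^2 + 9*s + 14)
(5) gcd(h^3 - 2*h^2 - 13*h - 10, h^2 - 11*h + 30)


(1) = gcd((a - 3)*(a - 1/4)*(a + 3), (a - 3)*(a + 3/4)) = a - 3
(2) = gcd((l - 4)*(l - 1), (l - 4)*(l - 1)) = l^2 - 5*l + 4
(3) = d + 2/3
(4) = gcd((s - 5)*(s + 7), (s + 2)*(s + 7)) = s + 7
(5) = gcd((h - 5)*(h + 1)*(h + 2), (h - 6)*(h - 5)) = h - 5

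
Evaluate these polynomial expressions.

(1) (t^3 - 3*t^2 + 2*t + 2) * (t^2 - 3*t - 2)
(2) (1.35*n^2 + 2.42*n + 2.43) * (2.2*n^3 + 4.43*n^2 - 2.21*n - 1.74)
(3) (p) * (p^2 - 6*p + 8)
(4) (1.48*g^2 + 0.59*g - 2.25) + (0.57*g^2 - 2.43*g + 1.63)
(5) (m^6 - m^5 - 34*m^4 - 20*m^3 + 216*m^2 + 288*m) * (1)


(1) = t^5 - 6*t^4 + 9*t^3 + 2*t^2 - 10*t - 4
(2) = 2.97*n^5 + 11.3045*n^4 + 13.0831*n^3 + 3.0677*n^2 - 9.5811*n - 4.2282
(3) = p^3 - 6*p^2 + 8*p
(4) = 2.05*g^2 - 1.84*g - 0.62
(5) = m^6 - m^5 - 34*m^4 - 20*m^3 + 216*m^2 + 288*m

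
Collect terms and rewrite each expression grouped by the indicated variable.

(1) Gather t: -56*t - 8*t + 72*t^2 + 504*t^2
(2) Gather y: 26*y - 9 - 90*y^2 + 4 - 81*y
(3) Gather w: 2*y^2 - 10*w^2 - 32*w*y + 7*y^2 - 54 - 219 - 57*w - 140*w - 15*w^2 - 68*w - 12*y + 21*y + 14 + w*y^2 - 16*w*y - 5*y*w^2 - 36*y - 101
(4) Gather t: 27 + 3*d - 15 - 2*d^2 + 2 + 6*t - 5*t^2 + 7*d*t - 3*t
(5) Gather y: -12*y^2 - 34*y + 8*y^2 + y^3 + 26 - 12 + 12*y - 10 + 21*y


(1) = 576*t^2 - 64*t
(2) = -90*y^2 - 55*y - 5
(3) = w^2*(-5*y - 25) + w*(y^2 - 48*y - 265) + 9*y^2 - 27*y - 360
(4) = -2*d^2 + 3*d - 5*t^2 + t*(7*d + 3) + 14
(5) = y^3 - 4*y^2 - y + 4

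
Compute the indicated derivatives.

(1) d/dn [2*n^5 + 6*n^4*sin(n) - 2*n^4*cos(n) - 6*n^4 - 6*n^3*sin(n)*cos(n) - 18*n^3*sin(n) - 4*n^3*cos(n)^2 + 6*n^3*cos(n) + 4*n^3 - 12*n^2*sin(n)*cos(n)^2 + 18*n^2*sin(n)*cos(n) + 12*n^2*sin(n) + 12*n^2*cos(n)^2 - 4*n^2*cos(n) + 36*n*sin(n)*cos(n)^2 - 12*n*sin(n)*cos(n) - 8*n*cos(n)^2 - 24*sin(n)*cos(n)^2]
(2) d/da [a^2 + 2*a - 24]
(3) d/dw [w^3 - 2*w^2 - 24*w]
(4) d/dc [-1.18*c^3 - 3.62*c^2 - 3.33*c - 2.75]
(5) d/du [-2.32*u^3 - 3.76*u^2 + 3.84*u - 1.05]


(1) = 2*n^4*sin(n) + 6*n^4*cos(n) + 10*n^4 + 18*n^3*sin(n) + 4*n^3*sin(2*n) - 26*n^3*cos(n) - 6*n^3*cos(2*n) - 24*n^3 - 50*n^2*sin(n) - 21*n^2*sin(2*n) + 27*n^2*cos(n) + 12*n^2*cos(2*n) - 9*n^2*cos(3*n) + 6*n^2 + 18*n*sin(n) + 26*n*sin(2*n) - 6*n*sin(3*n) + n*cos(n) + 27*n*cos(3*n) + 12*n + 9*sin(n) - 6*sin(2*n) + 9*sin(3*n) - 6*cos(n) - 4*cos(2*n) - 18*cos(3*n) - 4
(2) = 2*a + 2
(3) = 3*w^2 - 4*w - 24
(4) = -3.54*c^2 - 7.24*c - 3.33
(5) = -6.96*u^2 - 7.52*u + 3.84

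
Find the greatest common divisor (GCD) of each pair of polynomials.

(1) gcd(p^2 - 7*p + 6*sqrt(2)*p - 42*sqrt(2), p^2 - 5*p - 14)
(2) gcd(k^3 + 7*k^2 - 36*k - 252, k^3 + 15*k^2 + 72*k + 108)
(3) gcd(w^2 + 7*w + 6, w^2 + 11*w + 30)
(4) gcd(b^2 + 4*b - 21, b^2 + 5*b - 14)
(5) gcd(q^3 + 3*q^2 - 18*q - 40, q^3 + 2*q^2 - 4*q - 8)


(1) = gcd((p - 7)*(p + 6*sqrt(2)), (p - 7)*(p + 2)) = p - 7
(2) = k + 6
(3) = gcd((w + 1)*(w + 6), (w + 5)*(w + 6)) = w + 6
(4) = b + 7
(5) = gcd((q - 4)*(q + 2)*(q + 5), (q - 2)*(q + 2)^2) = q + 2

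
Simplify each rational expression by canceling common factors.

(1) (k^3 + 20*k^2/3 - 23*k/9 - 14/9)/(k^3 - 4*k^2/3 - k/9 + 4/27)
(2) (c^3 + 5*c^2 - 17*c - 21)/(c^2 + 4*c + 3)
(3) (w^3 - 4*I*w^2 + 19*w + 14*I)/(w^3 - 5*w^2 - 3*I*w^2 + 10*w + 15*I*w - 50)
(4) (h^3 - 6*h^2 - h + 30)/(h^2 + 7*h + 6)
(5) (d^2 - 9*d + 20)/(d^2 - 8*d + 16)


(1) = (9*k^2 + 57*k - 42)/(9*k^2 - 15*k + 4)
(2) = (c^2 + 4*c - 21)/(c + 3)
(3) = (w^2 - 6*I*w + 7)/(w^2 + w*(-5 - 5*I) + 25*I)
(4) = (h^3 - 6*h^2 - h + 30)/(h^2 + 7*h + 6)
(5) = (d - 5)/(d - 4)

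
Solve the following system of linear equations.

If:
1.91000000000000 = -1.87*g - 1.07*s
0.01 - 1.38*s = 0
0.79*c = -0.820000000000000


Then:
c = -1.04
g = -1.03
s = 0.01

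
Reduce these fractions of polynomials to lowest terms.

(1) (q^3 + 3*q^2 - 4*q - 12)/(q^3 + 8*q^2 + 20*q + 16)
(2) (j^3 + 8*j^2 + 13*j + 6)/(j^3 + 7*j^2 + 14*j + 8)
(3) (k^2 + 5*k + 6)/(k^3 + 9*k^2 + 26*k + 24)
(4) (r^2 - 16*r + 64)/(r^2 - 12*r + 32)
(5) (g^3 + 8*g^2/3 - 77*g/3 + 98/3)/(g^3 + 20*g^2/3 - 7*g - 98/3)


(1) = (q^2 + q - 6)/(q^2 + 6*q + 8)
(2) = (j^2 + 7*j + 6)/(j^2 + 6*j + 8)
(3) = 1/(k + 4)
(4) = (r - 8)/(r - 4)
(5) = (g - 2)/(g + 2)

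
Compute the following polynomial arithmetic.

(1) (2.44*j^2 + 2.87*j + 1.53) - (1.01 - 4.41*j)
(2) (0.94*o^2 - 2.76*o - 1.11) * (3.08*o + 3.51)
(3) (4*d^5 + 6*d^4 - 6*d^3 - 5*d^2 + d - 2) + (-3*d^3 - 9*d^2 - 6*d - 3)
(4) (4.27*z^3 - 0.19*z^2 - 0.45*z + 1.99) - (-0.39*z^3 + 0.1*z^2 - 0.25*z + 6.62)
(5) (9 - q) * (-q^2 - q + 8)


(1) = 2.44*j^2 + 7.28*j + 0.52
(2) = 2.8952*o^3 - 5.2014*o^2 - 13.1064*o - 3.8961
(3) = 4*d^5 + 6*d^4 - 9*d^3 - 14*d^2 - 5*d - 5
(4) = 4.66*z^3 - 0.29*z^2 - 0.2*z - 4.63
(5) = q^3 - 8*q^2 - 17*q + 72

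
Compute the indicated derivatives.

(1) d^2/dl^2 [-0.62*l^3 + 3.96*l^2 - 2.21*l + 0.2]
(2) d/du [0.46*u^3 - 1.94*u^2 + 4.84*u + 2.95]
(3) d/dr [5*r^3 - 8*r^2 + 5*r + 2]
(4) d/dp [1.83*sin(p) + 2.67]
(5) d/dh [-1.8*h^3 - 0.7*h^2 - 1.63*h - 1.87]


(1) = 7.92 - 3.72*l
(2) = 1.38*u^2 - 3.88*u + 4.84
(3) = 15*r^2 - 16*r + 5
(4) = 1.83*cos(p)
(5) = -5.4*h^2 - 1.4*h - 1.63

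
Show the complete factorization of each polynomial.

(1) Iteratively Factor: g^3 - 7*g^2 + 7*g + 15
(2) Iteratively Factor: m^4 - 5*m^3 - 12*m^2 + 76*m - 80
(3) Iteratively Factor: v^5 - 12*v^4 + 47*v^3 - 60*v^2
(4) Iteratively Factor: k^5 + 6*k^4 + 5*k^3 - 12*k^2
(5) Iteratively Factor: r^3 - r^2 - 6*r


(1) = (g - 5)*(g^2 - 2*g - 3) = (g - 5)*(g + 1)*(g - 3)
(2) = (m + 4)*(m^3 - 9*m^2 + 24*m - 20) = (m - 2)*(m + 4)*(m^2 - 7*m + 10) = (m - 5)*(m - 2)*(m + 4)*(m - 2)
(3) = (v - 5)*(v^4 - 7*v^3 + 12*v^2) = v*(v - 5)*(v^3 - 7*v^2 + 12*v) = v*(v - 5)*(v - 4)*(v^2 - 3*v) = v*(v - 5)*(v - 4)*(v - 3)*(v)
(4) = (k + 3)*(k^4 + 3*k^3 - 4*k^2) = (k - 1)*(k + 3)*(k^3 + 4*k^2) = k*(k - 1)*(k + 3)*(k^2 + 4*k) = k*(k - 1)*(k + 3)*(k + 4)*(k)
(5) = (r)*(r^2 - r - 6) = r*(r - 3)*(r + 2)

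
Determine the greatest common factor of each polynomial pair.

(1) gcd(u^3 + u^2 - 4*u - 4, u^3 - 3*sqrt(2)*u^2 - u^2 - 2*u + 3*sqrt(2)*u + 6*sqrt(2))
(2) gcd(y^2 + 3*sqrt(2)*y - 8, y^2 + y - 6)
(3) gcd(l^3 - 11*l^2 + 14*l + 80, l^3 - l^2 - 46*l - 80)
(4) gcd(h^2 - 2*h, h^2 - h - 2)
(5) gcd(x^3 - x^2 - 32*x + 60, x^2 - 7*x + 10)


(1) = gcd((u - 2)*(u + 1)*(u + 2), (u - 2)*(u + 1)*(u - 3*sqrt(2))) = u^2 - u - 2
(2) = gcd((y - sqrt(2))*(y + 4*sqrt(2)), (y - 2)*(y + 3)) = 1
(3) = l^2 - 6*l - 16
(4) = h - 2
(5) = x^2 - 7*x + 10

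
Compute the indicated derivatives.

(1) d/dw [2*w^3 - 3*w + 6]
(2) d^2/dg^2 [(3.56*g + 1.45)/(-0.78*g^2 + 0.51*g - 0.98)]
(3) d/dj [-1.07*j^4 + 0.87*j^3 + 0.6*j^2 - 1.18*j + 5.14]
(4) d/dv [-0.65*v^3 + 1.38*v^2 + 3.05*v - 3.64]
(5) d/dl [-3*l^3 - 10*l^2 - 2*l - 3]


(1) = 6*w^2 - 3
(2) = (-(1.56*g - 0.51)*(3.12*g - 1.02)*(3.56*g + 1.45) + (16.6608*g - 1.3692)*(0.78*g^2 - 0.51*g + 0.98))/(0.78*g^2 - 0.51*g + 0.98)^3
(3) = -4.28*j^3 + 2.61*j^2 + 1.2*j - 1.18
(4) = -1.95*v^2 + 2.76*v + 3.05
(5) = -9*l^2 - 20*l - 2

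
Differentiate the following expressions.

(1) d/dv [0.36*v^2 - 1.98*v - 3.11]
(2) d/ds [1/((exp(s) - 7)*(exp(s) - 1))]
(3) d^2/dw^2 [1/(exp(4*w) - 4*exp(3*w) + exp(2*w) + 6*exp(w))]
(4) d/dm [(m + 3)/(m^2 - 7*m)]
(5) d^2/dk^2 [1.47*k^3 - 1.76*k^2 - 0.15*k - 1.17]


(1) = 0.72*v - 1.98
(2) = 2*(4 - exp(s))*exp(s)/(exp(4*s) - 16*exp(3*s) + 78*exp(2*s) - 112*exp(s) + 49)
(3) = 2*((-8*exp(3*w) + 18*exp(2*w) - 2*exp(w) - 3)*(exp(3*w) - 4*exp(2*w) + exp(w) + 6) + 4*(2*exp(3*w) - 6*exp(2*w) + exp(w) + 3)^2)*exp(-w)/(exp(3*w) - 4*exp(2*w) + exp(w) + 6)^3
(4) = (-m^2 - 6*m + 21)/(m^2*(m^2 - 14*m + 49))
(5) = 8.82*k - 3.52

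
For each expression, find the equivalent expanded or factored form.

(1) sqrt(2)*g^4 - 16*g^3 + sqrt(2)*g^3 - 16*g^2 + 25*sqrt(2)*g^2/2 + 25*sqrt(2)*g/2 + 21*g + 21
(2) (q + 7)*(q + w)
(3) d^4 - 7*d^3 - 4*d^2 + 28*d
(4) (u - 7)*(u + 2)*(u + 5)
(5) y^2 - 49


(1) = (g - 7*sqrt(2))*(g - 3*sqrt(2)/2)*(g + sqrt(2)/2)*(sqrt(2)*g + sqrt(2))
(2) = q^2 + q*w + 7*q + 7*w
(3) = d*(d - 7)*(d - 2)*(d + 2)
(4) = u^3 - 39*u - 70
(5) = (y - 7)*(y + 7)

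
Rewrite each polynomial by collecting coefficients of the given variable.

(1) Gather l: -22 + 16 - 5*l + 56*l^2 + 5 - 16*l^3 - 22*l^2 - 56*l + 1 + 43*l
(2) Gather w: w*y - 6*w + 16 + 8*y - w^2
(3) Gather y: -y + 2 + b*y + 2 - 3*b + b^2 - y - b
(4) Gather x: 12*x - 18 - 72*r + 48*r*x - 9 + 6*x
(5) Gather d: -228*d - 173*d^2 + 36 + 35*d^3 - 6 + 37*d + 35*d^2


(1) = -16*l^3 + 34*l^2 - 18*l
(2) = -w^2 + w*(y - 6) + 8*y + 16
(3) = b^2 - 4*b + y*(b - 2) + 4
(4) = -72*r + x*(48*r + 18) - 27
(5) = 35*d^3 - 138*d^2 - 191*d + 30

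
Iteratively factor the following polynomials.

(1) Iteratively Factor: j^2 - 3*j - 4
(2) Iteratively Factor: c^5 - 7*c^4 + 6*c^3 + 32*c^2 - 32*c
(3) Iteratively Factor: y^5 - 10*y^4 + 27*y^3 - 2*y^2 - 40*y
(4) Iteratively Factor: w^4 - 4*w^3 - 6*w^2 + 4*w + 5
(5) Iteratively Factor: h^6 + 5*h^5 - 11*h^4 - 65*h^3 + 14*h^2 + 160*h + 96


(1) = (j - 4)*(j + 1)
(2) = (c)*(c^4 - 7*c^3 + 6*c^2 + 32*c - 32) = c*(c - 4)*(c^3 - 3*c^2 - 6*c + 8) = c*(c - 4)^2*(c^2 + c - 2) = c*(c - 4)^2*(c + 2)*(c - 1)
(3) = (y - 5)*(y^4 - 5*y^3 + 2*y^2 + 8*y) = y*(y - 5)*(y^3 - 5*y^2 + 2*y + 8) = y*(y - 5)*(y - 4)*(y^2 - y - 2) = y*(y - 5)*(y - 4)*(y + 1)*(y - 2)
(4) = (w + 1)*(w^3 - 5*w^2 - w + 5) = (w + 1)^2*(w^2 - 6*w + 5) = (w - 5)*(w + 1)^2*(w - 1)
(5) = (h + 1)*(h^5 + 4*h^4 - 15*h^3 - 50*h^2 + 64*h + 96) = (h + 1)*(h + 4)*(h^4 - 15*h^2 + 10*h + 24) = (h + 1)^2*(h + 4)*(h^3 - h^2 - 14*h + 24) = (h - 2)*(h + 1)^2*(h + 4)*(h^2 + h - 12) = (h - 3)*(h - 2)*(h + 1)^2*(h + 4)*(h + 4)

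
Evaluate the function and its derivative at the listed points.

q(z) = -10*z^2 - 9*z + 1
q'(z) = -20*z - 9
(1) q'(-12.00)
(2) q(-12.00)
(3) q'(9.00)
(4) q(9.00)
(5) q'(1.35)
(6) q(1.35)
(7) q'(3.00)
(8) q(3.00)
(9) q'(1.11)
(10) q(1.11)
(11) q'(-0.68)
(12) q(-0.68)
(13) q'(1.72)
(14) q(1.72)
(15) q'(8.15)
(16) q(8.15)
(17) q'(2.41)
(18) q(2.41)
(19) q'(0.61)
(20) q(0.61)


(1) = 231.00
(2) = -1331.00
(3) = -189.00
(4) = -890.00
(5) = -36.00
(6) = -29.38
(7) = -69.00
(8) = -116.00
(9) = -31.20
(10) = -21.31
(11) = 4.60
(12) = 2.50
(13) = -43.40
(14) = -44.06
(15) = -172.00
(16) = -736.58
(17) = -57.20
(18) = -78.77
(19) = -21.20
(20) = -8.21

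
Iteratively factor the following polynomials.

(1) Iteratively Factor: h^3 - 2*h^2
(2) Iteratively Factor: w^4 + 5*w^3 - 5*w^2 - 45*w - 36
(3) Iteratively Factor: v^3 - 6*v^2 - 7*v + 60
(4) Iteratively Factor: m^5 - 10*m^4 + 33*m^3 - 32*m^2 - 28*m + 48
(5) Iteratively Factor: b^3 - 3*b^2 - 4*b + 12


(1) = (h - 2)*(h^2) = h*(h - 2)*(h)
(2) = (w - 3)*(w^3 + 8*w^2 + 19*w + 12) = (w - 3)*(w + 3)*(w^2 + 5*w + 4) = (w - 3)*(w + 3)*(w + 4)*(w + 1)
(3) = (v - 4)*(v^2 - 2*v - 15) = (v - 4)*(v + 3)*(v - 5)
(4) = (m - 4)*(m^4 - 6*m^3 + 9*m^2 + 4*m - 12) = (m - 4)*(m - 3)*(m^3 - 3*m^2 + 4) = (m - 4)*(m - 3)*(m - 2)*(m^2 - m - 2) = (m - 4)*(m - 3)*(m - 2)*(m + 1)*(m - 2)
(5) = (b + 2)*(b^2 - 5*b + 6) = (b - 2)*(b + 2)*(b - 3)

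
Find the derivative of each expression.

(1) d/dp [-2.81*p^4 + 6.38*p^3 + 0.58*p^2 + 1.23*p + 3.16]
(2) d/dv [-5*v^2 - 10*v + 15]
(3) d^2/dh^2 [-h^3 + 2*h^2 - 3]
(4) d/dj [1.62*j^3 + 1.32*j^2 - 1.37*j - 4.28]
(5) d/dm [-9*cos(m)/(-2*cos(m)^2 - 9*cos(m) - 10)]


(1) = -11.24*p^3 + 19.14*p^2 + 1.16*p + 1.23
(2) = -10*v - 10
(3) = 4 - 6*h
(4) = 4.86*j^2 + 2.64*j - 1.37
(5) = 18*(cos(m)^2 - 5)*sin(m)/((cos(m) + 2)^2*(2*cos(m) + 5)^2)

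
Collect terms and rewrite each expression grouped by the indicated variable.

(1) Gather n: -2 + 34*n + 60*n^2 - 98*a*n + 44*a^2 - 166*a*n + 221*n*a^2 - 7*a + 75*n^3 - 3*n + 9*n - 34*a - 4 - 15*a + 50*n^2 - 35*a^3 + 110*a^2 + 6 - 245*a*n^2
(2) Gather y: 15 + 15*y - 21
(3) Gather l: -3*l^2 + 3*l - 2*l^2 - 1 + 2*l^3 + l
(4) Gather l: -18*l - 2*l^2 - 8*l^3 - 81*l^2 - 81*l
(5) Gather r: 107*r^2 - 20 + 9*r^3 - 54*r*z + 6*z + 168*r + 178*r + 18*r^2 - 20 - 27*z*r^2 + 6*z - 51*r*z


(1) = -35*a^3 + 154*a^2 - 56*a + 75*n^3 + n^2*(110 - 245*a) + n*(221*a^2 - 264*a + 40)
(2) = 15*y - 6
(3) = 2*l^3 - 5*l^2 + 4*l - 1
(4) = -8*l^3 - 83*l^2 - 99*l
(5) = 9*r^3 + r^2*(125 - 27*z) + r*(346 - 105*z) + 12*z - 40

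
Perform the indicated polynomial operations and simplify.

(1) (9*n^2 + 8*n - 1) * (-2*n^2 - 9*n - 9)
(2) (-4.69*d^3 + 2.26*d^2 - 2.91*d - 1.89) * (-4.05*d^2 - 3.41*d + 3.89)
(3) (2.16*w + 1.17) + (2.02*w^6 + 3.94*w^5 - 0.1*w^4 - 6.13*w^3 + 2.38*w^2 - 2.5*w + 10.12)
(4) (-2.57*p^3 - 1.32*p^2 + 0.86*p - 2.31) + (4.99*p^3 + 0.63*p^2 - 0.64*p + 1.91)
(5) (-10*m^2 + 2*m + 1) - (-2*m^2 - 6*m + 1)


(1) = -18*n^4 - 97*n^3 - 151*n^2 - 63*n + 9
(2) = 18.9945*d^5 + 6.8399*d^4 - 14.1652*d^3 + 26.369*d^2 - 4.875*d - 7.3521
(3) = 2.02*w^6 + 3.94*w^5 - 0.1*w^4 - 6.13*w^3 + 2.38*w^2 - 0.34*w + 11.29
(4) = 2.42*p^3 - 0.69*p^2 + 0.22*p - 0.4
(5) = -8*m^2 + 8*m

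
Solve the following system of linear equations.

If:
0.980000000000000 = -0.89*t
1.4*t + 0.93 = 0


Then:
No Solution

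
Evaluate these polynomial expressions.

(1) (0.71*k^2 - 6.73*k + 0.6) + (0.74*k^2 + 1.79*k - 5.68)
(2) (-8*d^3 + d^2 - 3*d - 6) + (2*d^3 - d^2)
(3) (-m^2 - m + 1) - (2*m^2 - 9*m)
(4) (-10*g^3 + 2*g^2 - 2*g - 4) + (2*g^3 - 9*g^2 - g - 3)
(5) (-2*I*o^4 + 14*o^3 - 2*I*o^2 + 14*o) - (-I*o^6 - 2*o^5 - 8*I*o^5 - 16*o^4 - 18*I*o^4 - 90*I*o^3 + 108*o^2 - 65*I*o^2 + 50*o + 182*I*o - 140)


(1) = 1.45*k^2 - 4.94*k - 5.08
(2) = -6*d^3 - 3*d - 6
(3) = -3*m^2 + 8*m + 1
(4) = -8*g^3 - 7*g^2 - 3*g - 7
(5) = I*o^6 + 2*o^5 + 8*I*o^5 + 16*o^4 + 16*I*o^4 + 14*o^3 + 90*I*o^3 - 108*o^2 + 63*I*o^2 - 36*o - 182*I*o + 140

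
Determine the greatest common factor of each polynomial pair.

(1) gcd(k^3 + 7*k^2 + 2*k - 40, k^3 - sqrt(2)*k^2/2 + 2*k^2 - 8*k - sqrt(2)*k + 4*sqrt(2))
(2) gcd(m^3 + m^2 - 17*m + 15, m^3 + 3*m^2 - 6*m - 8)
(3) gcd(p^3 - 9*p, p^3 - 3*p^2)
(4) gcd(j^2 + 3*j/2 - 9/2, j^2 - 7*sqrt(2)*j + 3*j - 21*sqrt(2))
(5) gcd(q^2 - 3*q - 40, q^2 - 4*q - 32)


(1) = gcd((k - 2)*(k + 4)*(k + 5), (k - 2)*(k + 4)*(k - sqrt(2)/2)) = k^2 + 2*k - 8
(2) = 1
(3) = p^2 - 3*p
(4) = gcd((j - 3/2)*(j + 3), (j + 3)*(j - 7*sqrt(2))) = j + 3
(5) = q - 8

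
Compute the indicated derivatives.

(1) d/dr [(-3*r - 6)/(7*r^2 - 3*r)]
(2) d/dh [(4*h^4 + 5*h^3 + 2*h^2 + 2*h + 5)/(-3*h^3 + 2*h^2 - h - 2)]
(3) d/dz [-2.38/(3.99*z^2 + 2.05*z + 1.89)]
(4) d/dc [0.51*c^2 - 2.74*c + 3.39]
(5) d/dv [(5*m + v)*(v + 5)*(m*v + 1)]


(1) = 3*(7*r^2 + 28*r - 6)/(r^2*(49*r^2 - 42*r + 9))
(2) = (-12*h^6 + 16*h^5 + 4*h^4 - 30*h^3 + 9*h^2 - 28*h + 1)/(9*h^6 - 12*h^5 + 10*h^4 + 8*h^3 - 7*h^2 + 4*h + 4)
(3) = (18.9924*z + 4.879)/(3.99*z^2 + 2.05*z + 1.89)^2
(4) = 1.02*c - 2.74
(5) = m*(5*m + v)*(v + 5) + (5*m + v)*(m*v + 1) + (v + 5)*(m*v + 1)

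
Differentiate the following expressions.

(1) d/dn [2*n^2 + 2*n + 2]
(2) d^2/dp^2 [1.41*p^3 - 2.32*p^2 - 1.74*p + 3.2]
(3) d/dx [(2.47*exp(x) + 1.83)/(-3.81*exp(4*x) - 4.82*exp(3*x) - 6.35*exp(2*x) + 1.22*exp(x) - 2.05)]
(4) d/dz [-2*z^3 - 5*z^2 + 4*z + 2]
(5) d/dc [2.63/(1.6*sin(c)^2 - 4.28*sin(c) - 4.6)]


(1) = 4*n + 2
(2) = 8.46*p - 4.64
(3) = (28.2321*exp(4*x) + 51.7*exp(3*x) + 42.1463*exp(2*x) + 23.241*exp(x) - 7.2961)*exp(x)/(14.5161*exp(8*x) + 36.7284*exp(7*x) + 71.6194*exp(6*x) + 51.9176*exp(5*x) + 44.1827*exp(4*x) + 4.268*exp(3*x) + 27.5234*exp(2*x) - 5.002*exp(x) + 4.2025)
(4) = -6*z^2 - 10*z + 4
(5) = (11.2564 - 8.416*sin(c))*cos(c)/(-1.6*sin(c)^2 + 4.28*sin(c) + 4.6)^2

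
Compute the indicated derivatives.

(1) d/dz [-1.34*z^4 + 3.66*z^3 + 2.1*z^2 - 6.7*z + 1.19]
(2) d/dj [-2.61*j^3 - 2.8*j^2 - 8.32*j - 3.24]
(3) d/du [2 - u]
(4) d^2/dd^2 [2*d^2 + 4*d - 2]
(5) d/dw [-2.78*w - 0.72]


(1) = -5.36*z^3 + 10.98*z^2 + 4.2*z - 6.7
(2) = -7.83*j^2 - 5.6*j - 8.32
(3) = -1
(4) = 4
(5) = -2.78000000000000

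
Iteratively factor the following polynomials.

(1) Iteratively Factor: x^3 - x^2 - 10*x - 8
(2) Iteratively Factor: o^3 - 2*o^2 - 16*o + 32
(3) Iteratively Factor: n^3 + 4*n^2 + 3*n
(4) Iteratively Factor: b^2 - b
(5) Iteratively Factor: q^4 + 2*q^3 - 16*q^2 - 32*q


(1) = (x - 4)*(x^2 + 3*x + 2) = (x - 4)*(x + 2)*(x + 1)
(2) = (o - 2)*(o^2 - 16) = (o - 2)*(o + 4)*(o - 4)
(3) = (n + 3)*(n^2 + n) = (n + 1)*(n + 3)*(n)
(4) = (b - 1)*(b)
(5) = (q + 2)*(q^3 - 16*q) = q*(q + 2)*(q^2 - 16) = q*(q - 4)*(q + 2)*(q + 4)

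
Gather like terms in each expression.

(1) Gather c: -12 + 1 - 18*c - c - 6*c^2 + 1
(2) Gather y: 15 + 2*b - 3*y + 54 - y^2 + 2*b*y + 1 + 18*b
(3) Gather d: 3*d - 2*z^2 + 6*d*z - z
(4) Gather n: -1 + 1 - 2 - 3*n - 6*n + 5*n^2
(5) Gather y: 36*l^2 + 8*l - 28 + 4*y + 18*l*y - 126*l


(1) = -6*c^2 - 19*c - 10
(2) = 20*b - y^2 + y*(2*b - 3) + 70
(3) = d*(6*z + 3) - 2*z^2 - z
(4) = 5*n^2 - 9*n - 2
(5) = 36*l^2 - 118*l + y*(18*l + 4) - 28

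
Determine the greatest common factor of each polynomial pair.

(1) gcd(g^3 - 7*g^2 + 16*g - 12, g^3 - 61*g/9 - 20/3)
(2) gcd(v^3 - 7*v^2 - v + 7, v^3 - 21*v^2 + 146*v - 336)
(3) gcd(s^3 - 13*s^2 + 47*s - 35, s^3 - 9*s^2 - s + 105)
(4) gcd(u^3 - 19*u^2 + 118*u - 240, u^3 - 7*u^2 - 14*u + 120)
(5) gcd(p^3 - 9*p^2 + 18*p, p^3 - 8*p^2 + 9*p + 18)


(1) = gcd((g - 3)*(g - 2)^2, (g - 3)*(g + 4/3)*(g + 5/3)) = g - 3
(2) = v - 7
(3) = s^2 - 12*s + 35
(4) = gcd((u - 8)*(u - 6)*(u - 5), (u - 6)*(u - 5)*(u + 4)) = u^2 - 11*u + 30
(5) = p^2 - 9*p + 18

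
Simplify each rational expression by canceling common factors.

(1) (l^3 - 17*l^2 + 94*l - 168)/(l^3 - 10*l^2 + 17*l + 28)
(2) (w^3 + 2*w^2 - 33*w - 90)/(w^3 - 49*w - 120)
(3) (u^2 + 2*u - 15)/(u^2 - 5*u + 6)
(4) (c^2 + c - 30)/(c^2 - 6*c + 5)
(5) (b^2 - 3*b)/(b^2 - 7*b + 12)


(1) = (l - 6)/(l + 1)
(2) = (w - 6)/(w - 8)
(3) = (u + 5)/(u - 2)
(4) = (c + 6)/(c - 1)
(5) = b/(b - 4)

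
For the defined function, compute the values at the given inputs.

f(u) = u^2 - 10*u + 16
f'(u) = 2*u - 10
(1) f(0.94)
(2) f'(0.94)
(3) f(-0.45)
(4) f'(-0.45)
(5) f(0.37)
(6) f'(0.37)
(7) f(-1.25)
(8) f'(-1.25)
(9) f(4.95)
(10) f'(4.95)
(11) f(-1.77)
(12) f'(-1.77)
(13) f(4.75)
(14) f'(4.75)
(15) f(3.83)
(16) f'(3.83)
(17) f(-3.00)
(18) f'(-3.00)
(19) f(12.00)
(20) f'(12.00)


(1) = 7.48
(2) = -8.12
(3) = 20.70
(4) = -10.90
(5) = 12.44
(6) = -9.26
(7) = 30.06
(8) = -12.50
(9) = -9.00
(10) = -0.10
(11) = 36.83
(12) = -13.54
(13) = -8.94
(14) = -0.50
(15) = -7.63
(16) = -2.34
(17) = 55.00
(18) = -16.00
(19) = 40.00
(20) = 14.00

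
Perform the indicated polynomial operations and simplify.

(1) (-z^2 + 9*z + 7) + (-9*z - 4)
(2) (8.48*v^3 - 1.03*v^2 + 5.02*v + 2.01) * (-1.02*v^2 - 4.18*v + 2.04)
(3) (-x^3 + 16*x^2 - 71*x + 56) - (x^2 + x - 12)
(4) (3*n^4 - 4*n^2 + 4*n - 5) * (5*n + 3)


(1) = 3 - z^2
(2) = -8.6496*v^5 - 34.3958*v^4 + 16.4842*v^3 - 25.135*v^2 + 1.839*v + 4.1004
(3) = -x^3 + 15*x^2 - 72*x + 68
(4) = 15*n^5 + 9*n^4 - 20*n^3 + 8*n^2 - 13*n - 15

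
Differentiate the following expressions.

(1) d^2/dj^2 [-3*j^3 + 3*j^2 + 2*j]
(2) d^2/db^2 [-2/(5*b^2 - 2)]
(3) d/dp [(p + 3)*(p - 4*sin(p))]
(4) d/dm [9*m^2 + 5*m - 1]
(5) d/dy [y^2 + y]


(1) = 6 - 18*j
(2) = 20*(-15*b^2 - 2)/(5*b^2 - 2)^3
(3) = p - (p + 3)*(4*cos(p) - 1) - 4*sin(p)
(4) = 18*m + 5
(5) = 2*y + 1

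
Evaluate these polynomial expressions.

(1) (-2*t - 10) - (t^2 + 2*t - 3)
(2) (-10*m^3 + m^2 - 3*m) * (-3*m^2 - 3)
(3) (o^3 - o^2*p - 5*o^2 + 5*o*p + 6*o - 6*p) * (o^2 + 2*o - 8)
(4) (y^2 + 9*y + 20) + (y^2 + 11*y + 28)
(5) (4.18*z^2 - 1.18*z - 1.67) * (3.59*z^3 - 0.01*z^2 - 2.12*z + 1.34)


(1) = -t^2 - 4*t - 7
(2) = 30*m^5 - 3*m^4 + 39*m^3 - 3*m^2 + 9*m
(3) = o^5 - o^4*p - 3*o^4 + 3*o^3*p - 12*o^3 + 12*o^2*p + 52*o^2 - 52*o*p - 48*o + 48*p
(4) = 2*y^2 + 20*y + 48
(5) = 15.0062*z^5 - 4.278*z^4 - 14.8451*z^3 + 8.1195*z^2 + 1.9592*z - 2.2378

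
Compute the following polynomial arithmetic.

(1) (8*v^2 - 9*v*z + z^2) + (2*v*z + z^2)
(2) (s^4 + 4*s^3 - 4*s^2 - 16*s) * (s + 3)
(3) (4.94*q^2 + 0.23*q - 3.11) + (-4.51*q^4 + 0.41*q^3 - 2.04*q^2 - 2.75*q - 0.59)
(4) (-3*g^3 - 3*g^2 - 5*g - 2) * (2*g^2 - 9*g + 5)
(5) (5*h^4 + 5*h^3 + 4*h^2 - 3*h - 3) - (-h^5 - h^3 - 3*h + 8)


(1) = 8*v^2 - 7*v*z + 2*z^2
(2) = s^5 + 7*s^4 + 8*s^3 - 28*s^2 - 48*s
(3) = -4.51*q^4 + 0.41*q^3 + 2.9*q^2 - 2.52*q - 3.7
(4) = -6*g^5 + 21*g^4 + 2*g^3 + 26*g^2 - 7*g - 10
(5) = h^5 + 5*h^4 + 6*h^3 + 4*h^2 - 11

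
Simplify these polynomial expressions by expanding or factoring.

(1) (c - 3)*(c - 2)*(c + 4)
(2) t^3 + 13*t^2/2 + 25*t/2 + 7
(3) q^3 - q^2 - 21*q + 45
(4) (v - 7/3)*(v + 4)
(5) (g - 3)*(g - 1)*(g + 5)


(1) = c^3 - c^2 - 14*c + 24
(2) = (t + 1)*(t + 2)*(t + 7/2)
(3) = (q - 3)^2*(q + 5)
(4) = v^2 + 5*v/3 - 28/3
(5) = g^3 + g^2 - 17*g + 15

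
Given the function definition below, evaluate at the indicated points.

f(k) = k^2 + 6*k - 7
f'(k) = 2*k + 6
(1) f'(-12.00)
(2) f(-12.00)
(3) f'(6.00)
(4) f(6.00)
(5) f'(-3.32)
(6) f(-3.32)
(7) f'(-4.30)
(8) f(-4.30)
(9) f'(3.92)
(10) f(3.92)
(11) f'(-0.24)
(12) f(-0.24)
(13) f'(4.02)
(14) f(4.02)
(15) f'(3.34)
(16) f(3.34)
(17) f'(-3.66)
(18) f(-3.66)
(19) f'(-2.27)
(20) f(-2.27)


(1) = -18.00
(2) = 65.00
(3) = 18.00
(4) = 65.00
(5) = -0.64
(6) = -15.90
(7) = -2.60
(8) = -14.31
(9) = 13.84
(10) = 31.89
(11) = 5.52
(12) = -8.38
(13) = 14.04
(14) = 33.28
(15) = 12.68
(16) = 24.20
(17) = -1.32
(18) = -15.56
(19) = 1.46
(20) = -15.47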